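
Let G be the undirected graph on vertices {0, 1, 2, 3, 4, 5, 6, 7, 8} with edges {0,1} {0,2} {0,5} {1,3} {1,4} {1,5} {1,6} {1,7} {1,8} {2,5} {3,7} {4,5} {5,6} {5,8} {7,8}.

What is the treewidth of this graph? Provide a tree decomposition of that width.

Treewidth 2.
Bags: B1 = {1, 7, 8}  B2 = {1, 5, 8}  B3 = {1, 5, 6}  B4 = {0, 1, 5}  B5 = {1, 3, 7}  B6 = {0, 2, 5}  B7 = {1, 4, 5}
Tree: B1–B2, B2–B3, B3–B4, B1–B5, B4–B6, B2–B7

The largest bag has 3 vertices, giving width 2; this decomposition certifies tw(G) ≤ 2. For the lower bound, the 3 vertices {1, 3, 7} are pairwise adjacent, and any tree decomposition puts a clique entirely inside one bag — forcing width ≥ 2. The upper and lower bounds meet at 2, so that is the treewidth.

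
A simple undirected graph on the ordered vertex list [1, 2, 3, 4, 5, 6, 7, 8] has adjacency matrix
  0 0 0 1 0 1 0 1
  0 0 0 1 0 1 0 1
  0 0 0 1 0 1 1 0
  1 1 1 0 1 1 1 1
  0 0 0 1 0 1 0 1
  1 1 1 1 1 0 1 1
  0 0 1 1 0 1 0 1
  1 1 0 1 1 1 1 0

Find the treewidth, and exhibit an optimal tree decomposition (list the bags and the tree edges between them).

Each bag holds 4 vertices, so the decomposition has width 3, which upper-bounds the treewidth. Conversely, {1, 4, 6, 8} is a clique of size 4, and the vertices of any clique must share a bag in every tree decomposition; so some bag has ≥ 4 vertices and tw(G) ≥ 3. The upper and lower bounds meet at 3, so that is the treewidth.

Treewidth 3.
Bags: B1 = {4, 5, 6, 8}  B2 = {2, 4, 6, 8}  B3 = {4, 6, 7, 8}  B4 = {3, 4, 6, 7}  B5 = {1, 4, 6, 8}
Tree: B1–B2, B1–B3, B3–B4, B1–B5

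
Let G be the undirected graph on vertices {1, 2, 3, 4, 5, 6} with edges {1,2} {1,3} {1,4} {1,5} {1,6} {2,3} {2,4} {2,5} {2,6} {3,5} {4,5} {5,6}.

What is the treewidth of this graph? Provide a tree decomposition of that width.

Treewidth 3.
One such decomposition:
Bags: B1 = {1, 2, 3, 5}  B2 = {1, 2, 4, 5}  B3 = {1, 2, 5, 6}
Tree: B1–B2, B2–B3

The largest bag has 4 vertices, giving width 3; this decomposition certifies tw(G) ≤ 3. On the other hand G contains the 4-clique {1, 2, 3, 5}. A clique must lie in a single bag of any decomposition, so no decomposition can have width below 3. Combining the bounds, tw(G) = 3.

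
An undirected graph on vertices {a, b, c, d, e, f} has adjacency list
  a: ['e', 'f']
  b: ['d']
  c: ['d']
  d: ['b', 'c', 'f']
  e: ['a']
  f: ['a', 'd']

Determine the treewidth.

A width-1 tree decomposition is:
Bags: B1 = {a, f}  B2 = {d, f}  B3 = {c, d}  B4 = {b, d}  B5 = {a, e}
Tree: B1–B2, B2–B3, B3–B4, B1–B5
Each bag holds 2 vertices, so the decomposition has width 1, which upper-bounds the treewidth. Since G has at least one edge (e.g. f–a), it is not an edgeless graph, so tw(G) ≥ 1. Combining the bounds, tw(G) = 1.

1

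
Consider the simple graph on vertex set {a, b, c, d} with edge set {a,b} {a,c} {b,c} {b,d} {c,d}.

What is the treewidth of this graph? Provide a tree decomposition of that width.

The largest bag has 3 vertices, giving width 2; this decomposition certifies tw(G) ≤ 2. On the other hand G contains the 3-clique {b, c, d}. A clique must lie in a single bag of any decomposition, so no decomposition can have width below 2. The upper and lower bounds meet at 2, so that is the treewidth.

Treewidth 2.
One such decomposition:
Bags: B1 = {b, c, d}  B2 = {a, b, c}
Tree: B1–B2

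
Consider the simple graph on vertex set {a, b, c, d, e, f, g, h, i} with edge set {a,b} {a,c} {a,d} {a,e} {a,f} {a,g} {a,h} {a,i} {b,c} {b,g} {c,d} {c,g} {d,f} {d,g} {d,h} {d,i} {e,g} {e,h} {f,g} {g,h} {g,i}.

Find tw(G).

A width-3 tree decomposition is:
Bags: B1 = {a, d, g, h}  B2 = {a, c, d, g}  B3 = {a, b, c, g}  B4 = {a, d, g, i}  B5 = {a, d, f, g}  B6 = {a, e, g, h}
Tree: B1–B2, B2–B3, B2–B4, B1–B5, B1–B6
Each bag holds 4 vertices, so the decomposition has width 3, which upper-bounds the treewidth. On the other hand G contains the 4-clique {a, d, g, h}. A clique must lie in a single bag of any decomposition, so no decomposition can have width below 3. Therefore the treewidth is 3.

3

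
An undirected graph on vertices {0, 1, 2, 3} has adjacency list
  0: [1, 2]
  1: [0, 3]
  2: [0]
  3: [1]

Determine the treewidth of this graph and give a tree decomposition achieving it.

Every bag has size at most 2, so the width is 2 − 1 = 1 and tw(G) ≤ 1. G has an edge, so its treewidth is at least 1. Combining the bounds, tw(G) = 1.

Treewidth 1.
Bags: B1 = {1, 3}  B2 = {0, 1}  B3 = {0, 2}
Tree: B1–B2, B2–B3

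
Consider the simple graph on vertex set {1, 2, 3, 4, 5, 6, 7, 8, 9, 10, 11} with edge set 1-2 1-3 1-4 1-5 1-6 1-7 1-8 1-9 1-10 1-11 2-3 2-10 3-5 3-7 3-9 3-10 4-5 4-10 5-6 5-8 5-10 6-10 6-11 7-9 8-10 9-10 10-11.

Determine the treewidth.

A width-3 tree decomposition is:
Bags: B1 = {1, 5, 6, 10}  B2 = {1, 6, 10, 11}  B3 = {1, 5, 8, 10}  B4 = {1, 3, 5, 10}  B5 = {1, 2, 3, 10}  B6 = {1, 3, 9, 10}  B7 = {1, 3, 7, 9}  B8 = {1, 4, 5, 10}
Tree: B1–B2, B1–B3, B3–B4, B4–B5, B5–B6, B6–B7, B3–B8
The largest bag has 4 vertices, giving width 3; this decomposition certifies tw(G) ≤ 3. For the lower bound, the 4 vertices {1, 3, 9, 10} are pairwise adjacent, and any tree decomposition puts a clique entirely inside one bag — forcing width ≥ 3. Hence tw(G) = 3 exactly.

3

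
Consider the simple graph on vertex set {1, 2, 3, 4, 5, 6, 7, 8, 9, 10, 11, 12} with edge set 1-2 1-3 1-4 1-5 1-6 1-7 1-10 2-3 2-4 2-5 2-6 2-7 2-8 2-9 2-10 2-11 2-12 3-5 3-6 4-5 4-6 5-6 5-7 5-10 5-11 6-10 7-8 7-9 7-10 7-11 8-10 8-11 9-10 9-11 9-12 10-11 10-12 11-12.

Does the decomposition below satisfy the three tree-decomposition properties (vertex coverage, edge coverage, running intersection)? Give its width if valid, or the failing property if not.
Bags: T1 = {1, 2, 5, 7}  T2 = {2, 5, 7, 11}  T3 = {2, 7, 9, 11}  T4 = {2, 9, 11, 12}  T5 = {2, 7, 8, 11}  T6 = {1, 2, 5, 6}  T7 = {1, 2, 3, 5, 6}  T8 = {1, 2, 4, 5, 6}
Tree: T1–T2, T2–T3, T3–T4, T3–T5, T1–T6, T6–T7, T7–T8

A tree decomposition must satisfy three properties: every vertex lies in some bag; for every edge, both endpoints lie together in some bag; and for every vertex, the bags containing it form a connected subtree. Here vertex 10 appears in no bag, so the decomposition is invalid.

No — vertex 10 appears in no bag.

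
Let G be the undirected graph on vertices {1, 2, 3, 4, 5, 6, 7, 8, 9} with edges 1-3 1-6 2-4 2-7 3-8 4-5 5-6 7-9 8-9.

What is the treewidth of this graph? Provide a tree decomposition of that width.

The largest bag has 3 vertices, giving width 2; this decomposition certifies tw(G) ≤ 2. The edges 6–1–3–8–9–7–2–4–5–6 form a cycle, so G is not a tree and its treewidth is at least 2. The upper and lower bounds meet at 2, so that is the treewidth.

Treewidth 2.
One such decomposition:
Bags: B1 = {1, 3, 6}  B2 = {3, 6, 8}  B3 = {6, 8, 9}  B4 = {6, 7, 9}  B5 = {2, 6, 7}  B6 = {2, 4, 6}  B7 = {4, 5, 6}
Tree: B1–B2, B2–B3, B3–B4, B4–B5, B5–B6, B6–B7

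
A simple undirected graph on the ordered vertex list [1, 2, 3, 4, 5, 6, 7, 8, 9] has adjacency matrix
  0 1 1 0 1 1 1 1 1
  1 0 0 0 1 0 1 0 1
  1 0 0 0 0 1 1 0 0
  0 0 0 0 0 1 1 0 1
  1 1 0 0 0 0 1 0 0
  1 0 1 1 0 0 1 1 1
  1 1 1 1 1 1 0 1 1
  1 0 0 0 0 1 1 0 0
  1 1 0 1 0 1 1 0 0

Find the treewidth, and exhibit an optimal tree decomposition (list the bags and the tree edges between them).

Treewidth 3.
One optimal decomposition is:
Bags: B1 = {1, 6, 7, 8}  B2 = {1, 6, 7, 9}  B3 = {1, 2, 7, 9}  B4 = {4, 6, 7, 9}  B5 = {1, 2, 5, 7}  B6 = {1, 3, 6, 7}
Tree: B1–B2, B2–B3, B2–B4, B3–B5, B2–B6

Every bag has size at most 4, so the width is 4 − 1 = 3 and tw(G) ≤ 3. Conversely, {1, 2, 7, 9} is a clique of size 4, and the vertices of any clique must share a bag in every tree decomposition; so some bag has ≥ 4 vertices and tw(G) ≥ 3. Hence tw(G) = 3 exactly.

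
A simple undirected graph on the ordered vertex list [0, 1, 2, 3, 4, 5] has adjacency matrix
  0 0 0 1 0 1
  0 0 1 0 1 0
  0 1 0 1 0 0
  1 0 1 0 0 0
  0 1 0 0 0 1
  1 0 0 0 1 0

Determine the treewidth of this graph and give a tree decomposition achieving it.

Treewidth 2.
One optimal decomposition is:
Bags: B1 = {1, 2, 4}  B2 = {2, 4, 5}  B3 = {0, 2, 5}  B4 = {0, 2, 3}
Tree: B1–B2, B2–B3, B3–B4

Every bag has size at most 3, so the width is 3 − 1 = 2 and tw(G) ≤ 2. Since 2–1–4–5–0–3–2 is a cycle in G, G is not acyclic. Forests are exactly the graphs of treewidth ≤ 1, so tw(G) ≥ 2. The upper and lower bounds meet at 2, so that is the treewidth.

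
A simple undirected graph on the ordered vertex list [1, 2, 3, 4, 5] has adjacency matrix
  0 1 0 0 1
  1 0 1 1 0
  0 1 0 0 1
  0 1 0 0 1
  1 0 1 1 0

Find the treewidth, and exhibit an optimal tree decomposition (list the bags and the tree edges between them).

Treewidth 2.
One optimal decomposition is:
Bags: B1 = {2, 3, 5}  B2 = {1, 2, 5}  B3 = {2, 4, 5}
Tree: B1–B2, B2–B3

Each bag holds 3 vertices, so the decomposition has width 2, which upper-bounds the treewidth. Since 2–3–5–1–2 is a cycle in G, G is not acyclic. Forests are exactly the graphs of treewidth ≤ 1, so tw(G) ≥ 2. Therefore the treewidth is 2.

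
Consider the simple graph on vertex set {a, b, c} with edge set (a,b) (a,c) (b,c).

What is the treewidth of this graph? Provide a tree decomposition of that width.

A single bag containing all 3 vertices is trivially a valid decomposition of width 2. On the other hand G contains the 3-clique {a, b, c}. A clique must lie in a single bag of any decomposition, so no decomposition can have width below 2. Therefore the treewidth is 2.

Treewidth 2.
One optimal decomposition is:
Bags: B1 = {a, b, c}
Tree: (single bag)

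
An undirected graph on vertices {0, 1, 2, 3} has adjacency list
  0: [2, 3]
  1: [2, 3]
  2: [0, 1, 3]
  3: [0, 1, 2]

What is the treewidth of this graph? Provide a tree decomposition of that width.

The largest bag has 3 vertices, giving width 2; this decomposition certifies tw(G) ≤ 2. For the lower bound, the 3 vertices {0, 2, 3} are pairwise adjacent, and any tree decomposition puts a clique entirely inside one bag — forcing width ≥ 2. The upper and lower bounds meet at 2, so that is the treewidth.

Treewidth 2.
Bags: B1 = {1, 2, 3}  B2 = {0, 2, 3}
Tree: B1–B2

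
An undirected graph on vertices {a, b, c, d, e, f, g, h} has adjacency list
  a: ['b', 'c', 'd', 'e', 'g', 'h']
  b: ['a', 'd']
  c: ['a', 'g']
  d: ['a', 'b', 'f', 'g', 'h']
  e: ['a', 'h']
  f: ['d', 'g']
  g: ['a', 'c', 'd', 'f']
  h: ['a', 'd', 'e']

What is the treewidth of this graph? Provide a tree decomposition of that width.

Treewidth 2.
One such decomposition:
Bags: B1 = {a, d, h}  B2 = {a, b, d}  B3 = {a, e, h}  B4 = {a, d, g}  B5 = {a, c, g}  B6 = {d, f, g}
Tree: B1–B2, B1–B3, B1–B4, B4–B5, B4–B6

Every bag has size at most 3, so the width is 3 − 1 = 2 and tw(G) ≤ 2. Conversely, {a, d, g} is a clique of size 3, and the vertices of any clique must share a bag in every tree decomposition; so some bag has ≥ 3 vertices and tw(G) ≥ 2. Therefore the treewidth is 2.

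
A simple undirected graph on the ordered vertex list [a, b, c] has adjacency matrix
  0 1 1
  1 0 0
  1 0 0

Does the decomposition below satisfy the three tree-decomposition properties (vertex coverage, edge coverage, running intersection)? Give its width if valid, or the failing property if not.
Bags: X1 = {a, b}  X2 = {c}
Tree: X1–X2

No — edge (a,c) lies in no bag.

A tree decomposition must satisfy three properties: every vertex lies in some bag; for every edge, both endpoints lie together in some bag; and for every vertex, the bags containing it form a connected subtree. Here edge (a,c) lies in no bag, so the decomposition is invalid.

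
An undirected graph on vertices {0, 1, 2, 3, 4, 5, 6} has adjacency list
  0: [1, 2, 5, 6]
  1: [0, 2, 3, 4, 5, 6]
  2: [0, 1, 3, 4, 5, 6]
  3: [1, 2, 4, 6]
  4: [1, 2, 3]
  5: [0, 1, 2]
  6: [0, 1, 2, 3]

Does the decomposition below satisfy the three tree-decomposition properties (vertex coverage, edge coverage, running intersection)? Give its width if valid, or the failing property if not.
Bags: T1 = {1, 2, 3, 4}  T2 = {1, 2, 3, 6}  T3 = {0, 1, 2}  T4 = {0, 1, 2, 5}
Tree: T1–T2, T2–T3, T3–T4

No — edge (6,0) lies in no bag.

A tree decomposition must satisfy three properties: every vertex lies in some bag; for every edge, both endpoints lie together in some bag; and for every vertex, the bags containing it form a connected subtree. Here edge (6,0) lies in no bag, so the decomposition is invalid.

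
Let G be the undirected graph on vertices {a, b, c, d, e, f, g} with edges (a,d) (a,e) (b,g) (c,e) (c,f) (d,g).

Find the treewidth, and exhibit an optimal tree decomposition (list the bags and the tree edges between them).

The largest bag has 2 vertices, giving width 1; this decomposition certifies tw(G) ≤ 1. Since G has at least one edge (e.g. b–g), it is not an edgeless graph, so tw(G) ≥ 1. Combining the bounds, tw(G) = 1.

Treewidth 1.
Bags: B1 = {b, g}  B2 = {d, g}  B3 = {a, d}  B4 = {a, e}  B5 = {c, e}  B6 = {c, f}
Tree: B1–B2, B2–B3, B3–B4, B4–B5, B5–B6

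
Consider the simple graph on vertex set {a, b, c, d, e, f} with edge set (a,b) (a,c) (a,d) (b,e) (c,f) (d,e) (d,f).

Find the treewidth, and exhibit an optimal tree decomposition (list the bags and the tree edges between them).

Treewidth 2.
Bags: B1 = {a, c, f}  B2 = {a, d, f}  B3 = {a, b, d}  B4 = {b, d, e}
Tree: B1–B2, B2–B3, B3–B4

Every bag has size at most 3, so the width is 3 − 1 = 2 and tw(G) ≤ 2. The edges c–f–d–a–c form a cycle, so G is not a tree and its treewidth is at least 2. The upper and lower bounds meet at 2, so that is the treewidth.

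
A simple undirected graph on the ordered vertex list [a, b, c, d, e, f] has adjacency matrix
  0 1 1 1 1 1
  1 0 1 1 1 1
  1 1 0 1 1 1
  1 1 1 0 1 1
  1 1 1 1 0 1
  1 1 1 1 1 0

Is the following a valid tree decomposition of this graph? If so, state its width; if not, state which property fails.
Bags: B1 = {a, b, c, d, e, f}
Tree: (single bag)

Vertex coverage: the bags together contain {a, b, c, d, e, f}, the full vertex set. Edge coverage: each edge of G has both endpoints in at least one bag. Running intersection: for every vertex, the bags containing it form a connected subtree. All three properties hold, so this is a valid tree decomposition of width max|bag| − 1 = 5, and hence tw(G) ≤ 5.

Yes; width 5.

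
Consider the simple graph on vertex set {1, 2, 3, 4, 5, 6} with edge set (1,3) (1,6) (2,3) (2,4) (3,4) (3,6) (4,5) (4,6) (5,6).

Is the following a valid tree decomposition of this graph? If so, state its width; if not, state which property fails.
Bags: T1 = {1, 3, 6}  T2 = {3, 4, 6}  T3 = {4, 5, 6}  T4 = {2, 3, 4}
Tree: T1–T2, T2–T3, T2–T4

Vertex coverage: the bags together contain {1, 2, 3, 4, 5, 6}, the full vertex set. Edge coverage: each edge of G has both endpoints in at least one bag. Running intersection: for every vertex, the bags containing it form a connected subtree. All three properties hold, so this is a valid tree decomposition of width max|bag| − 1 = 2, and hence tw(G) ≤ 2.

Yes; width 2.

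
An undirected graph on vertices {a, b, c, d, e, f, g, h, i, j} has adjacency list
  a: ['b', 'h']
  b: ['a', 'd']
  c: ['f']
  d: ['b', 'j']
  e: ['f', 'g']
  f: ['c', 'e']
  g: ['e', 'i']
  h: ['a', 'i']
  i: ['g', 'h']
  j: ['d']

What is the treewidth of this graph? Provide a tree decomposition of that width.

Treewidth 1.
One such decomposition:
Bags: B1 = {c, f}  B2 = {e, f}  B3 = {e, g}  B4 = {g, i}  B5 = {h, i}  B6 = {a, h}  B7 = {a, b}  B8 = {b, d}  B9 = {d, j}
Tree: B1–B2, B2–B3, B3–B4, B4–B5, B5–B6, B6–B7, B7–B8, B8–B9

The largest bag has 2 vertices, giving width 1; this decomposition certifies tw(G) ≤ 1. G has an edge, so its treewidth is at least 1. Combining the bounds, tw(G) = 1.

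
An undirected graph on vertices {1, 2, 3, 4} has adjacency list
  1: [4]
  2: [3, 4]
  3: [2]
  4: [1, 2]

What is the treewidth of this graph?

1

A width-1 tree decomposition is:
Bags: B1 = {2, 3}  B2 = {2, 4}  B3 = {1, 4}
Tree: B1–B2, B2–B3
Every bag has size at most 2, so the width is 2 − 1 = 1 and tw(G) ≤ 1. G has an edge, so its treewidth is at least 1. Combining the bounds, tw(G) = 1.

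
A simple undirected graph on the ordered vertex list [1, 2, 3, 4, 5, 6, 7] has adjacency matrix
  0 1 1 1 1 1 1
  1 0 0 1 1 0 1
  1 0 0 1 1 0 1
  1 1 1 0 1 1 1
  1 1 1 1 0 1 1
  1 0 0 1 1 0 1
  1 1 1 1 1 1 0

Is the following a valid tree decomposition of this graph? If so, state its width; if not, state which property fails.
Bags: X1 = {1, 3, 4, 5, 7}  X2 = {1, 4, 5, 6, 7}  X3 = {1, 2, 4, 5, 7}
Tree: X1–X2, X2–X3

Checking the three conditions: (i) the bags cover all of {1, 2, 3, 4, 5, 6, 7}; (ii) for each edge, some bag contains both endpoints; (iii) the bags containing any fixed vertex form a subtree. All hold, so the decomposition is valid with width 5 − 1 = 4.

Yes; width 4.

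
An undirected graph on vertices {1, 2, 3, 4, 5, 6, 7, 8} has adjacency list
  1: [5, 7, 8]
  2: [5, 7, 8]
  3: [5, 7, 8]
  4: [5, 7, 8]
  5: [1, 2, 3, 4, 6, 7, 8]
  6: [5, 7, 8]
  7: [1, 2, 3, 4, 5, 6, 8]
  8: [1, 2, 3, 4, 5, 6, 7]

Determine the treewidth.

A width-3 tree decomposition is:
Bags: B1 = {2, 5, 7, 8}  B2 = {1, 5, 7, 8}  B3 = {4, 5, 7, 8}  B4 = {3, 5, 7, 8}  B5 = {5, 6, 7, 8}
Tree: B1–B2, B2–B3, B1–B4, B4–B5
Every bag has size at most 4, so the width is 4 − 1 = 3 and tw(G) ≤ 3. On the other hand G contains the 4-clique {1, 5, 7, 8}. A clique must lie in a single bag of any decomposition, so no decomposition can have width below 3. The upper and lower bounds meet at 3, so that is the treewidth.

3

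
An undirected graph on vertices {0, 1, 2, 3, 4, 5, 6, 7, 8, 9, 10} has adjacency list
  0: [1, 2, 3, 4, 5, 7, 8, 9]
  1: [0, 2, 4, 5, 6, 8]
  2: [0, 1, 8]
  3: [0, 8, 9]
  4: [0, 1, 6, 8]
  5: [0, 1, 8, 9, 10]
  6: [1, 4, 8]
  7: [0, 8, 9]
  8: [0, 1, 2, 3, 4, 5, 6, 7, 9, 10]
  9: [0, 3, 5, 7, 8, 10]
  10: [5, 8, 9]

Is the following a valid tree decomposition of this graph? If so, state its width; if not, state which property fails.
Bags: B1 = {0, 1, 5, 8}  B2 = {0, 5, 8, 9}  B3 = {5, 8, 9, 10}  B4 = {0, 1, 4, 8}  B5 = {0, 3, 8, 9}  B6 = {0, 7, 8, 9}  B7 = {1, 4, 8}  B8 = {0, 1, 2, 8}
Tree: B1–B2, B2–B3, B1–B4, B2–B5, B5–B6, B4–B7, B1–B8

A tree decomposition must satisfy three properties: every vertex lies in some bag; for every edge, both endpoints lie together in some bag; and for every vertex, the bags containing it form a connected subtree. Here vertex 6 appears in no bag, so the decomposition is invalid.

No — vertex 6 appears in no bag.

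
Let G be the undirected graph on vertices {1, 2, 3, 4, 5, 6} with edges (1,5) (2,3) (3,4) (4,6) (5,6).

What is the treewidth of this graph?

A width-1 tree decomposition is:
Bags: B1 = {2, 3}  B2 = {3, 4}  B3 = {4, 6}  B4 = {5, 6}  B5 = {1, 5}
Tree: B1–B2, B2–B3, B3–B4, B4–B5
Every bag has size at most 2, so the width is 2 − 1 = 1 and tw(G) ≤ 1. G has an edge, so its treewidth is at least 1. Combining the bounds, tw(G) = 1.

1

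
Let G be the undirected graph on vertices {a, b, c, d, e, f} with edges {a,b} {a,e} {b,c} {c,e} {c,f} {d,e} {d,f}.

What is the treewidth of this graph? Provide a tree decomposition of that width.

The largest bag has 3 vertices, giving width 2; this decomposition certifies tw(G) ≤ 2. Since d–f–c–e–d is a cycle in G, G is not acyclic. Forests are exactly the graphs of treewidth ≤ 1, so tw(G) ≥ 2. Hence tw(G) = 2 exactly.

Treewidth 2.
Bags: B1 = {d, e, f}  B2 = {c, e, f}  B3 = {a, c, e}  B4 = {a, b, c}
Tree: B1–B2, B2–B3, B3–B4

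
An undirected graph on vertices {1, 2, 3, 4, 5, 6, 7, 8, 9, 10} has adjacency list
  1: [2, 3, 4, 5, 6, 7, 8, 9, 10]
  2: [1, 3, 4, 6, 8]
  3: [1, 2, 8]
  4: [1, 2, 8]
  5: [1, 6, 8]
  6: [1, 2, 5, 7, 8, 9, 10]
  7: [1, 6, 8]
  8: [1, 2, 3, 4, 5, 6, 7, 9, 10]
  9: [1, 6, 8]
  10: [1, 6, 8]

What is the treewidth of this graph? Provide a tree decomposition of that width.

Treewidth 3.
One such decomposition:
Bags: B1 = {1, 2, 6, 8}  B2 = {1, 6, 8, 9}  B3 = {1, 2, 4, 8}  B4 = {1, 2, 3, 8}  B5 = {1, 5, 6, 8}  B6 = {1, 6, 7, 8}  B7 = {1, 6, 8, 10}
Tree: B1–B2, B1–B3, B1–B4, B2–B5, B2–B6, B2–B7

Every bag has size at most 4, so the width is 4 − 1 = 3 and tw(G) ≤ 3. For the lower bound, the 4 vertices {1, 2, 3, 8} are pairwise adjacent, and any tree decomposition puts a clique entirely inside one bag — forcing width ≥ 3. Combining the bounds, tw(G) = 3.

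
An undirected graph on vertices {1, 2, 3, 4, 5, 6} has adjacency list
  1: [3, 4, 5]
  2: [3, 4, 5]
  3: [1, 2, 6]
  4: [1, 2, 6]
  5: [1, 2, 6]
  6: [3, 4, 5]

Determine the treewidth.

3

A width-3 tree decomposition is:
Bags: B1 = {1, 3, 4, 5}  B2 = {2, 3, 4, 5}  B3 = {3, 4, 5, 6}
Tree: B1–B2, B2–B3
The largest bag has 4 vertices, giving width 3; this decomposition certifies tw(G) ≤ 3. For the lower bound: the 4 vertex sets {1,4}, {2,3}, {5}, {6} are disjoint, each induces a connected subgraph, and every pair is joined by at least one edge of G. Contracting each set to a single vertex therefore yields K_{4} as a minor, and since treewidth is minor-monotone, tw(G) ≥ tw(K_{4}) = 3. The upper and lower bounds meet at 3, so that is the treewidth.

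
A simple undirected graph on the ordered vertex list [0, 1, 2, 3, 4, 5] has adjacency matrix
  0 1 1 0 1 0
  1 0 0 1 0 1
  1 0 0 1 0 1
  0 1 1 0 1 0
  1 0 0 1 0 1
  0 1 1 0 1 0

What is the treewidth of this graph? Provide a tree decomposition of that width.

Each bag holds 4 vertices, so the decomposition has width 3, which upper-bounds the treewidth. For the lower bound: the 4 vertex sets {4,5}, {1,3}, {0}, {2} are disjoint, each induces a connected subgraph, and every pair is joined by at least one edge of G. Contracting each set to a single vertex therefore yields K_{4} as a minor, and since treewidth is minor-monotone, tw(G) ≥ tw(K_{4}) = 3. Combining the bounds, tw(G) = 3.

Treewidth 3.
One such decomposition:
Bags: B1 = {0, 3, 4, 5}  B2 = {0, 1, 3, 5}  B3 = {0, 2, 3, 5}
Tree: B1–B2, B2–B3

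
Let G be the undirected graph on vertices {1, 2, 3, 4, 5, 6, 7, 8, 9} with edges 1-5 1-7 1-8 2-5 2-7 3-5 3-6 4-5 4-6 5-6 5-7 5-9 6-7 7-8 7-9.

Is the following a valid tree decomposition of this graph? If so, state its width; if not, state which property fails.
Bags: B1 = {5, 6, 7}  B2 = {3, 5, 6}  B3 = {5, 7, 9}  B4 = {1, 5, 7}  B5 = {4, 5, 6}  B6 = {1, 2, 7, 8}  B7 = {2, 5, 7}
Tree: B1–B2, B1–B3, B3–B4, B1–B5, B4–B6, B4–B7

No — bags containing vertex 2 are not connected in the tree.

A tree decomposition must satisfy three properties: every vertex lies in some bag; for every edge, both endpoints lie together in some bag; and for every vertex, the bags containing it form a connected subtree. Here bags containing vertex 2 are not connected in the tree, so the decomposition is invalid.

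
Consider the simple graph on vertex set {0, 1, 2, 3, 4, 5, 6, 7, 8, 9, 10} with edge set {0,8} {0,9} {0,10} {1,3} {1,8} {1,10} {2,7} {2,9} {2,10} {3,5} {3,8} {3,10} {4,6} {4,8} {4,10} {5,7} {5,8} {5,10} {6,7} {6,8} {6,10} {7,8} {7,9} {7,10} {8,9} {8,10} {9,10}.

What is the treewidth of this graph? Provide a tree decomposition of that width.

Treewidth 3.
One such decomposition:
Bags: B1 = {6, 7, 8, 10}  B2 = {4, 6, 8, 10}  B3 = {7, 8, 9, 10}  B4 = {5, 7, 8, 10}  B5 = {2, 7, 9, 10}  B6 = {3, 5, 8, 10}  B7 = {0, 8, 9, 10}  B8 = {1, 3, 8, 10}
Tree: B1–B2, B1–B3, B1–B4, B3–B5, B4–B6, B3–B7, B6–B8

The largest bag has 4 vertices, giving width 3; this decomposition certifies tw(G) ≤ 3. On the other hand G contains the 4-clique {0, 8, 9, 10}. A clique must lie in a single bag of any decomposition, so no decomposition can have width below 3. The upper and lower bounds meet at 3, so that is the treewidth.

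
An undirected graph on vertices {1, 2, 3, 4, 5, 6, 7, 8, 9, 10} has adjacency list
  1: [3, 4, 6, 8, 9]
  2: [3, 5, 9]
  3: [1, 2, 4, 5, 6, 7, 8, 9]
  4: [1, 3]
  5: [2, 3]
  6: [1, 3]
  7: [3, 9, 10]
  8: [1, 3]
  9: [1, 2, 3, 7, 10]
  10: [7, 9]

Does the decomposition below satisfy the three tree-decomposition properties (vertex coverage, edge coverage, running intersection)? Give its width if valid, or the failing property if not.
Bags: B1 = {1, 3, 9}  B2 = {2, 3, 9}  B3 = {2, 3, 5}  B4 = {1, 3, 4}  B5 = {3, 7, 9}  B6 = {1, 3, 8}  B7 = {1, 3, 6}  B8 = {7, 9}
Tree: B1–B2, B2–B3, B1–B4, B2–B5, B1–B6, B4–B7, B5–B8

No — vertex 10 appears in no bag.

A tree decomposition must satisfy three properties: every vertex lies in some bag; for every edge, both endpoints lie together in some bag; and for every vertex, the bags containing it form a connected subtree. Here vertex 10 appears in no bag, so the decomposition is invalid.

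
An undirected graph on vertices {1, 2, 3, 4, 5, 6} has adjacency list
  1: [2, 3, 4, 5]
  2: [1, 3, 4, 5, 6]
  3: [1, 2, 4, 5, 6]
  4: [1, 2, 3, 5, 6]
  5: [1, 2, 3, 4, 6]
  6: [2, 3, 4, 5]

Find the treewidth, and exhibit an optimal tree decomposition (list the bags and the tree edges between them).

Every bag has size at most 5, so the width is 5 − 1 = 4 and tw(G) ≤ 4. On the other hand G contains the 5-clique {1, 2, 3, 4, 5}. A clique must lie in a single bag of any decomposition, so no decomposition can have width below 4. Combining the bounds, tw(G) = 4.

Treewidth 4.
Bags: B1 = {2, 3, 4, 5, 6}  B2 = {1, 2, 3, 4, 5}
Tree: B1–B2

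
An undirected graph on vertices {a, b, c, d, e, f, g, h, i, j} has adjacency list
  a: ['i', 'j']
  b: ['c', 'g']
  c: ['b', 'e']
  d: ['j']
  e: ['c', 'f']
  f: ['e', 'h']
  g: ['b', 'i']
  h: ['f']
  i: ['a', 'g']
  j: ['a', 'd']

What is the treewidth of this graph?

1

A width-1 tree decomposition is:
Bags: B1 = {f, h}  B2 = {e, f}  B3 = {c, e}  B4 = {b, c}  B5 = {b, g}  B6 = {g, i}  B7 = {a, i}  B8 = {a, j}  B9 = {d, j}
Tree: B1–B2, B2–B3, B3–B4, B4–B5, B5–B6, B6–B7, B7–B8, B8–B9
Every bag has size at most 2, so the width is 2 − 1 = 1 and tw(G) ≤ 1. G has an edge, so its treewidth is at least 1. Therefore the treewidth is 1.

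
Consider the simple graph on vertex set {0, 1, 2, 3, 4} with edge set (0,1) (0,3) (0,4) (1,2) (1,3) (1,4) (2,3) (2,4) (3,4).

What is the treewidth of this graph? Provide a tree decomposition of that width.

Every bag has size at most 4, so the width is 4 − 1 = 3 and tw(G) ≤ 3. Conversely, {0, 1, 3, 4} is a clique of size 4, and the vertices of any clique must share a bag in every tree decomposition; so some bag has ≥ 4 vertices and tw(G) ≥ 3. The upper and lower bounds meet at 3, so that is the treewidth.

Treewidth 3.
Bags: B1 = {1, 2, 3, 4}  B2 = {0, 1, 3, 4}
Tree: B1–B2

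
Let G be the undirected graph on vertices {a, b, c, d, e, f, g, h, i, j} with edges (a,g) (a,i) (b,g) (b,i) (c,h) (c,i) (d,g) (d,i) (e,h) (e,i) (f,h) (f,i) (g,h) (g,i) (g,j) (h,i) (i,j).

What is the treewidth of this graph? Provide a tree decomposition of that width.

Each bag holds 3 vertices, so the decomposition has width 2, which upper-bounds the treewidth. Conversely, {d, g, i} is a clique of size 3, and the vertices of any clique must share a bag in every tree decomposition; so some bag has ≥ 3 vertices and tw(G) ≥ 2. Therefore the treewidth is 2.

Treewidth 2.
One such decomposition:
Bags: B1 = {f, h, i}  B2 = {g, h, i}  B3 = {d, g, i}  B4 = {c, h, i}  B5 = {e, h, i}  B6 = {a, g, i}  B7 = {b, g, i}  B8 = {g, i, j}
Tree: B1–B2, B2–B3, B1–B4, B1–B5, B3–B6, B3–B7, B2–B8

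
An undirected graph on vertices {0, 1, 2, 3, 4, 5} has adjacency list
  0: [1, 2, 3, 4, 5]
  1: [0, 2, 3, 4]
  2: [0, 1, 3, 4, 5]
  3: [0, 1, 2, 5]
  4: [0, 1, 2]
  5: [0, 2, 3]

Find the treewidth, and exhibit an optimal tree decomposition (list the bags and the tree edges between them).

The largest bag has 4 vertices, giving width 3; this decomposition certifies tw(G) ≤ 3. On the other hand G contains the 4-clique {0, 1, 2, 3}. A clique must lie in a single bag of any decomposition, so no decomposition can have width below 3. The upper and lower bounds meet at 3, so that is the treewidth.

Treewidth 3.
One optimal decomposition is:
Bags: B1 = {0, 2, 3, 5}  B2 = {0, 1, 2, 3}  B3 = {0, 1, 2, 4}
Tree: B1–B2, B2–B3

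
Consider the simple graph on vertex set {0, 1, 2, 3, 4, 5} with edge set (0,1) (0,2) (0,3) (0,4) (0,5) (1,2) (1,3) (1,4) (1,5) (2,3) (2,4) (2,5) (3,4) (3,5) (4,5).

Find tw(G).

A width-5 tree decomposition is:
Bags: B1 = {0, 1, 2, 3, 4, 5}
Tree: (single bag)
A single bag containing all 6 vertices is trivially a valid decomposition of width 5. On the other hand G contains the 6-clique {0, 1, 2, 3, 4, 5}. A clique must lie in a single bag of any decomposition, so no decomposition can have width below 5. Therefore the treewidth is 5.

5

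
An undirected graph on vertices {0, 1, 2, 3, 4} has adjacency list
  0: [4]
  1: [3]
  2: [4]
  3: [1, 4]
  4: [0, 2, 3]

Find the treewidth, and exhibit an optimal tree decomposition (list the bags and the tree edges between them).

Each bag holds 2 vertices, so the decomposition has width 1, which upper-bounds the treewidth. Any graph with an edge has treewidth ≥ 1, and G has the edge 4–0. Therefore the treewidth is 1.

Treewidth 1.
Bags: B1 = {0, 4}  B2 = {2, 4}  B3 = {3, 4}  B4 = {1, 3}
Tree: B1–B2, B2–B3, B3–B4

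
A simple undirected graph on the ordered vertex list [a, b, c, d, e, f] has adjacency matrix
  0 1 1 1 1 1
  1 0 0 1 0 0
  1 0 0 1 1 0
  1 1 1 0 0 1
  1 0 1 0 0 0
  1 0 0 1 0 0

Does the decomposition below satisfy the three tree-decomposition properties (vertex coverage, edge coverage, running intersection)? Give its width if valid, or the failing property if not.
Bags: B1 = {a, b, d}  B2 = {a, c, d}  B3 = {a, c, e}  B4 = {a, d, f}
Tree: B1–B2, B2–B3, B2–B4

Yes; width 2.

Every vertex of G appears in some bag (union = {a, b, c, d, e, f}); every edge is covered by a bag; and for each vertex v the set of bags containing v is connected in the bag tree. The decomposition is therefore valid. The largest bag has 3 vertices, so the width is 2.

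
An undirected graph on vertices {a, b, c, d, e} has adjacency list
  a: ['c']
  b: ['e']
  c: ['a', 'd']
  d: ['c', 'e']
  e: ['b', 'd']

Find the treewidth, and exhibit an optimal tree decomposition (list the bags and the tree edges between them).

Treewidth 1.
One optimal decomposition is:
Bags: B1 = {a, c}  B2 = {c, d}  B3 = {d, e}  B4 = {b, e}
Tree: B1–B2, B2–B3, B3–B4

Each bag holds 2 vertices, so the decomposition has width 1, which upper-bounds the treewidth. Since G has at least one edge (e.g. a–c), it is not an edgeless graph, so tw(G) ≥ 1. The upper and lower bounds meet at 1, so that is the treewidth.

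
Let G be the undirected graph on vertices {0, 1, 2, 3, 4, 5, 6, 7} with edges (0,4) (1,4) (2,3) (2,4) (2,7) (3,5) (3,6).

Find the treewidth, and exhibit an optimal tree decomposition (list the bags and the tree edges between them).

Every bag has size at most 2, so the width is 2 − 1 = 1 and tw(G) ≤ 1. Since G has at least one edge (e.g. 3–2), it is not an edgeless graph, so tw(G) ≥ 1. Hence tw(G) = 1 exactly.

Treewidth 1.
One optimal decomposition is:
Bags: B1 = {2, 3}  B2 = {2, 7}  B3 = {2, 4}  B4 = {3, 6}  B5 = {0, 4}  B6 = {1, 4}  B7 = {3, 5}
Tree: B1–B2, B1–B3, B1–B4, B3–B5, B3–B6, B1–B7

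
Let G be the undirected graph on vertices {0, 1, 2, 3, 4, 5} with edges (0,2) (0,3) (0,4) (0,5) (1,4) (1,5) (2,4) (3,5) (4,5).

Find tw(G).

A width-2 tree decomposition is:
Bags: B1 = {0, 4, 5}  B2 = {1, 4, 5}  B3 = {0, 2, 4}  B4 = {0, 3, 5}
Tree: B1–B2, B1–B3, B1–B4
Every bag has size at most 3, so the width is 3 − 1 = 2 and tw(G) ≤ 2. Conversely, {0, 3, 5} is a clique of size 3, and the vertices of any clique must share a bag in every tree decomposition; so some bag has ≥ 3 vertices and tw(G) ≥ 2. Combining the bounds, tw(G) = 2.

2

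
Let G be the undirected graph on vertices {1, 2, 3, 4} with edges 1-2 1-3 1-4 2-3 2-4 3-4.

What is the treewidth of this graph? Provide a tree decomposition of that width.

A single bag containing all 4 vertices is trivially a valid decomposition of width 3. Conversely, {1, 2, 3, 4} is a clique of size 4, and the vertices of any clique must share a bag in every tree decomposition; so some bag has ≥ 4 vertices and tw(G) ≥ 3. Hence tw(G) = 3 exactly.

Treewidth 3.
One such decomposition:
Bags: B1 = {1, 2, 3, 4}
Tree: (single bag)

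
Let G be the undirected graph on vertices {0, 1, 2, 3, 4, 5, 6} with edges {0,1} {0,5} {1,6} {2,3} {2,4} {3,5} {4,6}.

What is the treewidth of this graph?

A width-2 tree decomposition is:
Bags: B1 = {2, 3, 4}  B2 = {3, 4, 5}  B3 = {0, 4, 5}  B4 = {0, 1, 4}  B5 = {1, 4, 6}
Tree: B1–B2, B2–B3, B3–B4, B4–B5
Every bag has size at most 3, so the width is 3 − 1 = 2 and tw(G) ≤ 2. Since 4–2–3–5–0–1–6–4 is a cycle in G, G is not acyclic. Forests are exactly the graphs of treewidth ≤ 1, so tw(G) ≥ 2. Hence tw(G) = 2 exactly.

2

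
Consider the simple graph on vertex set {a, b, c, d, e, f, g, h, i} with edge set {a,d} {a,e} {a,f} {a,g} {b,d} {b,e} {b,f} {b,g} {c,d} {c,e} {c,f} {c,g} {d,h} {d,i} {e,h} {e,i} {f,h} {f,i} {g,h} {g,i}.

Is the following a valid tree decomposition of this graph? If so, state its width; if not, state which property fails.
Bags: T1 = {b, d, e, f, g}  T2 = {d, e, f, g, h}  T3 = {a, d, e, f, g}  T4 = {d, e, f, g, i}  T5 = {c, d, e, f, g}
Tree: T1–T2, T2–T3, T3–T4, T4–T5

Yes; width 4.

Vertex coverage: the bags together contain {a, b, c, d, e, f, g, h, i}, the full vertex set. Edge coverage: each edge of G has both endpoints in at least one bag. Running intersection: for every vertex, the bags containing it form a connected subtree. All three properties hold, so this is a valid tree decomposition of width max|bag| − 1 = 4, and hence tw(G) ≤ 4.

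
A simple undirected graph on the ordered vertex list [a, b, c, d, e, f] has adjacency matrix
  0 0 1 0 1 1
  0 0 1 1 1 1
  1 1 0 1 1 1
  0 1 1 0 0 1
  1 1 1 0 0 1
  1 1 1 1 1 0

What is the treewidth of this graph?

3

A width-3 tree decomposition is:
Bags: B1 = {b, c, e, f}  B2 = {b, c, d, f}  B3 = {a, c, e, f}
Tree: B1–B2, B1–B3
The largest bag has 4 vertices, giving width 3; this decomposition certifies tw(G) ≤ 3. On the other hand G contains the 4-clique {b, c, d, f}. A clique must lie in a single bag of any decomposition, so no decomposition can have width below 3. Therefore the treewidth is 3.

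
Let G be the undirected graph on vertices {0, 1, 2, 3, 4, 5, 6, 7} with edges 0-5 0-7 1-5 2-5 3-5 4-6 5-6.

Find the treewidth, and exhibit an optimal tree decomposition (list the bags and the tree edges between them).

Treewidth 1.
Bags: B1 = {2, 5}  B2 = {1, 5}  B3 = {3, 5}  B4 = {0, 5}  B5 = {5, 6}  B6 = {4, 6}  B7 = {0, 7}
Tree: B1–B2, B2–B3, B2–B4, B1–B5, B5–B6, B4–B7

Each bag holds 2 vertices, so the decomposition has width 1, which upper-bounds the treewidth. G has an edge, so its treewidth is at least 1. Combining the bounds, tw(G) = 1.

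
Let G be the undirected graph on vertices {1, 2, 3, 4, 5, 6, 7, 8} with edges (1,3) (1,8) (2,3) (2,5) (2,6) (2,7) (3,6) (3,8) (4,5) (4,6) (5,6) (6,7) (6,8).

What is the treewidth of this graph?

A width-2 tree decomposition is:
Bags: B1 = {2, 3, 6}  B2 = {2, 6, 7}  B3 = {2, 5, 6}  B4 = {3, 6, 8}  B5 = {1, 3, 8}  B6 = {4, 5, 6}
Tree: B1–B2, B1–B3, B1–B4, B4–B5, B3–B6
Each bag holds 3 vertices, so the decomposition has width 2, which upper-bounds the treewidth. On the other hand G contains the 3-clique {1, 3, 8}. A clique must lie in a single bag of any decomposition, so no decomposition can have width below 2. Therefore the treewidth is 2.

2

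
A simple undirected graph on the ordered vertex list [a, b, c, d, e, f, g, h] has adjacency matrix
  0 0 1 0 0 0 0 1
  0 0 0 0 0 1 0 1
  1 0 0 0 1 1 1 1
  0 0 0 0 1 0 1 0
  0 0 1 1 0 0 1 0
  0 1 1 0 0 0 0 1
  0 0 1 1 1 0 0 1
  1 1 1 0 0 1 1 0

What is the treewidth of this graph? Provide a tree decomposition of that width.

Every bag has size at most 3, so the width is 3 − 1 = 2 and tw(G) ≤ 2. On the other hand G contains the 3-clique {d, e, g}. A clique must lie in a single bag of any decomposition, so no decomposition can have width below 2. The upper and lower bounds meet at 2, so that is the treewidth.

Treewidth 2.
Bags: B1 = {c, g, h}  B2 = {c, e, g}  B3 = {a, c, h}  B4 = {c, f, h}  B5 = {d, e, g}  B6 = {b, f, h}
Tree: B1–B2, B1–B3, B3–B4, B2–B5, B4–B6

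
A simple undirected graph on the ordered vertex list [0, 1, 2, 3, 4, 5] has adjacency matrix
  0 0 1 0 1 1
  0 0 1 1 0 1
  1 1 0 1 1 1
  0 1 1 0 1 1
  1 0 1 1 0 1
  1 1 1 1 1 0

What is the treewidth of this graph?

3

A width-3 tree decomposition is:
Bags: B1 = {0, 2, 4, 5}  B2 = {2, 3, 4, 5}  B3 = {1, 2, 3, 5}
Tree: B1–B2, B2–B3
The largest bag has 4 vertices, giving width 3; this decomposition certifies tw(G) ≤ 3. For the lower bound, the 4 vertices {0, 2, 4, 5} are pairwise adjacent, and any tree decomposition puts a clique entirely inside one bag — forcing width ≥ 3. The upper and lower bounds meet at 3, so that is the treewidth.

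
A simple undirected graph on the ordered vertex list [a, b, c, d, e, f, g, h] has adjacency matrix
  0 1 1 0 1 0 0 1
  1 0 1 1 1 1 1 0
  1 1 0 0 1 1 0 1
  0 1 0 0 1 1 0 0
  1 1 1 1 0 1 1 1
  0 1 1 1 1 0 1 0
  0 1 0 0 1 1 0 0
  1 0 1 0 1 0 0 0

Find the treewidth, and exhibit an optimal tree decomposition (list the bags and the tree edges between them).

Each bag holds 4 vertices, so the decomposition has width 3, which upper-bounds the treewidth. On the other hand G contains the 4-clique {a, c, e, h}. A clique must lie in a single bag of any decomposition, so no decomposition can have width below 3. Hence tw(G) = 3 exactly.

Treewidth 3.
Bags: B1 = {b, e, f, g}  B2 = {b, c, e, f}  B3 = {b, d, e, f}  B4 = {a, b, c, e}  B5 = {a, c, e, h}
Tree: B1–B2, B2–B3, B2–B4, B4–B5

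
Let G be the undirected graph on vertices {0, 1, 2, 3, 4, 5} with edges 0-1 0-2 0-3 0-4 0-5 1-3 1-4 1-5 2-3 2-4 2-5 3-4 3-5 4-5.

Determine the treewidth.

4

A width-4 tree decomposition is:
Bags: B1 = {0, 1, 3, 4, 5}  B2 = {0, 2, 3, 4, 5}
Tree: B1–B2
Every bag has size at most 5, so the width is 5 − 1 = 4 and tw(G) ≤ 4. Conversely, {0, 1, 3, 4, 5} is a clique of size 5, and the vertices of any clique must share a bag in every tree decomposition; so some bag has ≥ 5 vertices and tw(G) ≥ 4. Hence tw(G) = 4 exactly.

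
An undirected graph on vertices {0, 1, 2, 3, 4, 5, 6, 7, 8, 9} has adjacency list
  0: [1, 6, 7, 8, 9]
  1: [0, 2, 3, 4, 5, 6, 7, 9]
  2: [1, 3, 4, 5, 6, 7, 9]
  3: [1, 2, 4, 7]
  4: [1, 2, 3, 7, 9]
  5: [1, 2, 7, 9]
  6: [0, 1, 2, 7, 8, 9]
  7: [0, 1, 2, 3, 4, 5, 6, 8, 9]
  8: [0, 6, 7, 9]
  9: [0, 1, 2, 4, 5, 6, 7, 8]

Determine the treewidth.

A width-4 tree decomposition is:
Bags: B1 = {0, 1, 6, 7, 9}  B2 = {1, 2, 6, 7, 9}  B3 = {0, 6, 7, 8, 9}  B4 = {1, 2, 5, 7, 9}  B5 = {1, 2, 4, 7, 9}  B6 = {1, 2, 3, 4, 7}
Tree: B1–B2, B1–B3, B2–B4, B2–B5, B5–B6
The largest bag has 5 vertices, giving width 4; this decomposition certifies tw(G) ≤ 4. Conversely, {0, 6, 7, 8, 9} is a clique of size 5, and the vertices of any clique must share a bag in every tree decomposition; so some bag has ≥ 5 vertices and tw(G) ≥ 4. The upper and lower bounds meet at 4, so that is the treewidth.

4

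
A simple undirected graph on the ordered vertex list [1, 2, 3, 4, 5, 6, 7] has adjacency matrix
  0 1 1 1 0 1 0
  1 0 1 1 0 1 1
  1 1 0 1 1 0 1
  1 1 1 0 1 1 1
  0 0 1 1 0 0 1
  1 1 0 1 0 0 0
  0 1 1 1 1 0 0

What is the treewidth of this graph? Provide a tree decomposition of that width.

Every bag has size at most 4, so the width is 4 − 1 = 3 and tw(G) ≤ 3. On the other hand G contains the 4-clique {1, 2, 3, 4}. A clique must lie in a single bag of any decomposition, so no decomposition can have width below 3. Combining the bounds, tw(G) = 3.

Treewidth 3.
Bags: B1 = {2, 3, 4, 7}  B2 = {3, 4, 5, 7}  B3 = {1, 2, 3, 4}  B4 = {1, 2, 4, 6}
Tree: B1–B2, B1–B3, B3–B4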